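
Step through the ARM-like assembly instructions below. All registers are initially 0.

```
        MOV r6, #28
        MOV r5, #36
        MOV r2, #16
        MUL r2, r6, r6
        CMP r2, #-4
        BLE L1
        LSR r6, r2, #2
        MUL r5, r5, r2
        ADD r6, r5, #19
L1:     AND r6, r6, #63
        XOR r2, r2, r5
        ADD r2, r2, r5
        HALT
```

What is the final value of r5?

after MOV r6, #28: r6=28
after MOV r5, #36: r5=36
after MOV r2, #16: r2=16
after MUL r2, r6, r6: r2=28*28=784
CMP r2, #-4  (cmp 784,-4)
BLE L1: not taken
after LSR r6, r2, #2: r6=784>>2=196
after MUL r5, r5, r2: r5=36*784=28224
after ADD r6, r5, #19: r6=28224+19=28243
after AND r6, r6, #63: r6=28243&63=19
after XOR r2, r2, r5: r2=784^28224=27984
after ADD r2, r2, r5: r2=27984+28224=56208
halt.

28224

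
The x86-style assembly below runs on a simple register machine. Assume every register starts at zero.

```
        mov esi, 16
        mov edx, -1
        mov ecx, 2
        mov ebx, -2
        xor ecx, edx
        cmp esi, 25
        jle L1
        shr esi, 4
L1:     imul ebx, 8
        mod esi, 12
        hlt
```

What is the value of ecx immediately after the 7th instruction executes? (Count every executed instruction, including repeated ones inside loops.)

-3

mov esi, 16 → esi=16
mov edx, -1 → edx=-1
mov ecx, 2 → ecx=2
mov ebx, -2 → ebx=-2
xor ecx, edx → ecx=2^(-1)=-3
cmp esi, 25  (cmp 16,25)
jle L1: taken
After step 7: ecx = -3.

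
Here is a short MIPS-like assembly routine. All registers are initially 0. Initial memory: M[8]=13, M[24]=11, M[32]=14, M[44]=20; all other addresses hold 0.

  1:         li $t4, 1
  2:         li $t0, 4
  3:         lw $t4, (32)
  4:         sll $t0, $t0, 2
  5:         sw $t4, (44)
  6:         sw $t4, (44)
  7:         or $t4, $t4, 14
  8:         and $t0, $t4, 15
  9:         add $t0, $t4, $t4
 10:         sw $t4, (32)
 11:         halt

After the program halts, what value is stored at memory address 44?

li $t4, 1 → $t4=1
li $t0, 4 → $t0=4
lw $t4, (32) → $t4=M[32]=14
sll $t0, $t0, 2 → $t0=4<<2=16
sw $t4, (44) → M[44]=14
sw $t4, (44) → M[44]=14
or $t4, $t4, 14 → $t4=14|14=14
and $t0, $t4, 15 → $t0=14&15=14
add $t0, $t4, $t4 → $t0=14+14=28
sw $t4, (32) → M[32]=14
halt.

14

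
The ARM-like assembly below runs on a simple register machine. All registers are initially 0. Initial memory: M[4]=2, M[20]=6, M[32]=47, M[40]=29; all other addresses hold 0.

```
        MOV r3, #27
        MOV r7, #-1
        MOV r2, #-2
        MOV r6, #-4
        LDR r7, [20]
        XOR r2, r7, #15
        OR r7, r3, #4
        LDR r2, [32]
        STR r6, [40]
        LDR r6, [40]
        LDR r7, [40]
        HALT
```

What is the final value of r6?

after MOV r3, #27: r3=27
after MOV r7, #-1: r7=-1
after MOV r2, #-2: r2=-2
after MOV r6, #-4: r6=-4
after LDR r7, [20]: r7=M[20]=6
after XOR r2, r7, #15: r2=6^15=9
after OR r7, r3, #4: r7=27|4=31
after LDR r2, [32]: r2=M[32]=47
STR r6, [40] → M[40]=-4
after LDR r6, [40]: r6=M[40]=-4
after LDR r7, [40]: r7=M[40]=-4
halt.

-4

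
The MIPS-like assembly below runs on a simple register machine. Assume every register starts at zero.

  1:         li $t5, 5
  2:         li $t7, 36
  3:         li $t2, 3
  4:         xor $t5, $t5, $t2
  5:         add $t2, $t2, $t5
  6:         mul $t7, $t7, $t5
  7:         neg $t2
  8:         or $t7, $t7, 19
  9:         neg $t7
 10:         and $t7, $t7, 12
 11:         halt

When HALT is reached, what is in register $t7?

$t5=5
$t7=36
$t2=3
$t5=5^3=6
$t2=3+6=9
$t7=36*6=216
$t2=-(9)=-9
$t7=216|19=219
$t7=-(219)=-219
$t7=(-219)&12=4
halt.

4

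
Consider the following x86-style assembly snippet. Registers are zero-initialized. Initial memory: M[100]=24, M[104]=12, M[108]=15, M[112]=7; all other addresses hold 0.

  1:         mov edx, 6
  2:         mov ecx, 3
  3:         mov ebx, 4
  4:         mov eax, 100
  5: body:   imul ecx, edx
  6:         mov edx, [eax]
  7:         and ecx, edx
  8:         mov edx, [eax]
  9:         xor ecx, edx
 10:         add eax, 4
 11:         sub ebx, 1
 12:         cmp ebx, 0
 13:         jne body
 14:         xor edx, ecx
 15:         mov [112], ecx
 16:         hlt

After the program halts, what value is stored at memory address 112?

after mov edx, 6: edx=6
after mov ecx, 3: ecx=3
after mov ebx, 4: ebx=4
after mov eax, 100: eax=100
after imul ecx, edx: ecx=3*6=18
after mov edx, [eax]: edx=M[100]=24
after and ecx, edx: ecx=18&24=16
after mov edx, [eax]: edx=M[100]=24
after xor ecx, edx: ecx=16^24=8
after add eax, 4: eax=100+4=104
after sub ebx, 1: ebx=4-1=3
cmp ebx, 0  (cmp 3,0)
jne body: taken
after imul ecx, edx: ecx=8*24=192
after mov edx, [eax]: edx=M[104]=12
after and ecx, edx: ecx=192&12=0
after mov edx, [eax]: edx=M[104]=12
after xor ecx, edx: ecx=0^12=12
after add eax, 4: eax=104+4=108
after sub ebx, 1: ebx=3-1=2
cmp ebx, 0  (cmp 2,0)
jne body: taken
after imul ecx, edx: ecx=12*12=144
after mov edx, [eax]: edx=M[108]=15
after and ecx, edx: ecx=144&15=0
after mov edx, [eax]: edx=M[108]=15
after xor ecx, edx: ecx=0^15=15
after add eax, 4: eax=108+4=112
after sub ebx, 1: ebx=2-1=1
cmp ebx, 0  (cmp 1,0)
jne body: taken
after imul ecx, edx: ecx=15*15=225
after mov edx, [eax]: edx=M[112]=7
after and ecx, edx: ecx=225&7=1
after mov edx, [eax]: edx=M[112]=7
after xor ecx, edx: ecx=1^7=6
after add eax, 4: eax=112+4=116
after sub ebx, 1: ebx=1-1=0
cmp ebx, 0  (cmp 0,0)
jne body: not taken
after xor edx, ecx: edx=7^6=1
mov [112], ecx → M[112]=6
halt.

6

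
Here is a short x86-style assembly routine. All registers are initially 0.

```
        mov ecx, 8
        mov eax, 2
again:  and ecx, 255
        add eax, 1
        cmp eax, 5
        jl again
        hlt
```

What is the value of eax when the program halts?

5

after mov ecx, 8: ecx=8
after mov eax, 2: eax=2
after and ecx, 255: ecx=8&255=8
after add eax, 1: eax=2+1=3
cmp eax, 5  (cmp 3,5)
jl again: taken
after and ecx, 255: ecx=8&255=8
after add eax, 1: eax=3+1=4
cmp eax, 5  (cmp 4,5)
jl again: taken
after and ecx, 255: ecx=8&255=8
after add eax, 1: eax=4+1=5
cmp eax, 5  (cmp 5,5)
jl again: not taken
halt.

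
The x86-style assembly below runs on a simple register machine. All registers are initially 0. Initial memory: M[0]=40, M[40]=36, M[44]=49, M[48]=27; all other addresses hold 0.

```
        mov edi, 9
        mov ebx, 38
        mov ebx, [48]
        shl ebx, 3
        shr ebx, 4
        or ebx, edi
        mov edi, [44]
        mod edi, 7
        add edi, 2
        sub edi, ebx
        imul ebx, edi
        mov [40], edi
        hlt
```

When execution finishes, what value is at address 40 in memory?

edi=9
ebx=38
ebx=M[48]=27
ebx=27<<3=216
ebx=216>>4=13
ebx=13|9=13
edi=M[44]=49
edi=49%7=0
edi=0+2=2
edi=2-13=-11
ebx=13*(-11)=-143
mov [40], edi → M[40]=-11
halt.

-11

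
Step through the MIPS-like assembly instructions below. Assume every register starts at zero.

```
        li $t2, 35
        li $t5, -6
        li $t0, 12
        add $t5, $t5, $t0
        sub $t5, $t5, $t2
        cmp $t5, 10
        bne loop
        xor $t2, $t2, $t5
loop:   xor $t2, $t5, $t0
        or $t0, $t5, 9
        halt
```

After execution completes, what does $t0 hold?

after li $t2, 35: $t2=35
after li $t5, -6: $t5=-6
after li $t0, 12: $t0=12
after add $t5, $t5, $t0: $t5=(-6)+12=6
after sub $t5, $t5, $t2: $t5=6-35=-29
cmp $t5, 10  (cmp -29,10)
bne loop: taken
after xor $t2, $t5, $t0: $t2=(-29)^12=-17
after or $t0, $t5, 9: $t0=(-29)|9=-21
halt.

-21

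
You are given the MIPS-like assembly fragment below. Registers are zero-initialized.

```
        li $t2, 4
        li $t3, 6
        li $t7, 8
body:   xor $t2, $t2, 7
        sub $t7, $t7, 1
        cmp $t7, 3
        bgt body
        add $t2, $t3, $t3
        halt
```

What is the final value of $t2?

li $t2, 4 → $t2=4
li $t3, 6 → $t3=6
li $t7, 8 → $t7=8
xor $t2, $t2, 7 → $t2=4^7=3
sub $t7, $t7, 1 → $t7=8-1=7
cmp $t7, 3  (cmp 7,3)
bgt body: taken
xor $t2, $t2, 7 → $t2=3^7=4
sub $t7, $t7, 1 → $t7=7-1=6
cmp $t7, 3  (cmp 6,3)
bgt body: taken
xor $t2, $t2, 7 → $t2=4^7=3
sub $t7, $t7, 1 → $t7=6-1=5
cmp $t7, 3  (cmp 5,3)
bgt body: taken
xor $t2, $t2, 7 → $t2=3^7=4
sub $t7, $t7, 1 → $t7=5-1=4
cmp $t7, 3  (cmp 4,3)
bgt body: taken
xor $t2, $t2, 7 → $t2=4^7=3
sub $t7, $t7, 1 → $t7=4-1=3
cmp $t7, 3  (cmp 3,3)
bgt body: not taken
add $t2, $t3, $t3 → $t2=6+6=12
halt.

12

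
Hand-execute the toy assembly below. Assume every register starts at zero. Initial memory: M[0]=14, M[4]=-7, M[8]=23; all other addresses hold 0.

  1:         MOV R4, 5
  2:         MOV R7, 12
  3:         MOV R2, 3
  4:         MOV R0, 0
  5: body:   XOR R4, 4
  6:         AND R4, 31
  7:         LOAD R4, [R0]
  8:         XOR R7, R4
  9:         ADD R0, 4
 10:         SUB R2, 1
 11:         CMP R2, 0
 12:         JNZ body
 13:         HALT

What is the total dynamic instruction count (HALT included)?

29

MOV R4, 5 → R4=5
MOV R7, 12 → R7=12
MOV R2, 3 → R2=3
MOV R0, 0 → R0=0
XOR R4, 4 → R4=5^4=1
AND R4, 31 → R4=1&31=1
LOAD R4, [R0] → R4=M[0]=14
XOR R7, R4 → R7=12^14=2
ADD R0, 4 → R0=0+4=4
SUB R2, 1 → R2=3-1=2
CMP R2, 0  (cmp 2,0)
JNZ body: taken
XOR R4, 4 → R4=14^4=10
AND R4, 31 → R4=10&31=10
LOAD R4, [R0] → R4=M[4]=-7
XOR R7, R4 → R7=2^(-7)=-5
ADD R0, 4 → R0=4+4=8
SUB R2, 1 → R2=2-1=1
CMP R2, 0  (cmp 1,0)
JNZ body: taken
XOR R4, 4 → R4=(-7)^4=-3
AND R4, 31 → R4=(-3)&31=29
LOAD R4, [R0] → R4=M[8]=23
XOR R7, R4 → R7=(-5)^23=-20
ADD R0, 4 → R0=8+4=12
SUB R2, 1 → R2=1-1=0
CMP R2, 0  (cmp 0,0)
JNZ body: not taken
halt.
Total executed instructions: 29.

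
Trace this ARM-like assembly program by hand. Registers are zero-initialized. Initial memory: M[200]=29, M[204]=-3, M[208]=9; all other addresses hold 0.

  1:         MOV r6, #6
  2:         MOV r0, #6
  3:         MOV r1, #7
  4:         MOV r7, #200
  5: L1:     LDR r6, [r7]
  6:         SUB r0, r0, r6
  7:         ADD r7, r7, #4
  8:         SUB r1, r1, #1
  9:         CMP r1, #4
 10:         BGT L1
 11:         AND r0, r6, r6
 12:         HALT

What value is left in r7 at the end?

212

after MOV r6, #6: r6=6
after MOV r0, #6: r0=6
after MOV r1, #7: r1=7
after MOV r7, #200: r7=200
after LDR r6, [r7]: r6=M[200]=29
after SUB r0, r0, r6: r0=6-29=-23
after ADD r7, r7, #4: r7=200+4=204
after SUB r1, r1, #1: r1=7-1=6
CMP r1, #4  (cmp 6,4)
BGT L1: taken
after LDR r6, [r7]: r6=M[204]=-3
after SUB r0, r0, r6: r0=(-23)-(-3)=-20
after ADD r7, r7, #4: r7=204+4=208
after SUB r1, r1, #1: r1=6-1=5
CMP r1, #4  (cmp 5,4)
BGT L1: taken
after LDR r6, [r7]: r6=M[208]=9
after SUB r0, r0, r6: r0=(-20)-9=-29
after ADD r7, r7, #4: r7=208+4=212
after SUB r1, r1, #1: r1=5-1=4
CMP r1, #4  (cmp 4,4)
BGT L1: not taken
after AND r0, r6, r6: r0=9&9=9
halt.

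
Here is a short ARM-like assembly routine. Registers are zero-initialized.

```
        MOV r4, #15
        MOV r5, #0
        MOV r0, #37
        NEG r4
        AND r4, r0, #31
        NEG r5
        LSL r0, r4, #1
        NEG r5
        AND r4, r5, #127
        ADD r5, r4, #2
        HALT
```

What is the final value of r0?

after MOV r4, #15: r4=15
after MOV r5, #0: r5=0
after MOV r0, #37: r0=37
after NEG r4: r4=-(15)=-15
after AND r4, r0, #31: r4=37&31=5
after NEG r5: r5=-(0)=0
after LSL r0, r4, #1: r0=5<<1=10
after NEG r5: r5=-(0)=0
after AND r4, r5, #127: r4=0&127=0
after ADD r5, r4, #2: r5=0+2=2
halt.

10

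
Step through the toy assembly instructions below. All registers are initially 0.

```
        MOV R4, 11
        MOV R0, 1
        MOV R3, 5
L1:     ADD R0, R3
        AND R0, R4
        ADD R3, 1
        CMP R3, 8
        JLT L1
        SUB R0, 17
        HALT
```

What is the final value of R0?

MOV R4, 11 → R4=11
MOV R0, 1 → R0=1
MOV R3, 5 → R3=5
ADD R0, R3 → R0=1+5=6
AND R0, R4 → R0=6&11=2
ADD R3, 1 → R3=5+1=6
CMP R3, 8  (cmp 6,8)
JLT L1: taken
ADD R0, R3 → R0=2+6=8
AND R0, R4 → R0=8&11=8
ADD R3, 1 → R3=6+1=7
CMP R3, 8  (cmp 7,8)
JLT L1: taken
ADD R0, R3 → R0=8+7=15
AND R0, R4 → R0=15&11=11
ADD R3, 1 → R3=7+1=8
CMP R3, 8  (cmp 8,8)
JLT L1: not taken
SUB R0, 17 → R0=11-17=-6
halt.

-6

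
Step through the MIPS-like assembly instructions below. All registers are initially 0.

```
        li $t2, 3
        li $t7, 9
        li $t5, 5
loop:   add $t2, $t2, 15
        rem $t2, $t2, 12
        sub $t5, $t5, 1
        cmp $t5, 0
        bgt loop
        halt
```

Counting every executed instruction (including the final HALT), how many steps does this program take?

$t2=3
$t7=9
$t5=5
$t2=3+15=18
$t2=18%12=6
$t5=5-1=4
cmp $t5, 0  (cmp 4,0)
bgt loop: taken
$t2=6+15=21
$t2=21%12=9
$t5=4-1=3
cmp $t5, 0  (cmp 3,0)
bgt loop: taken
$t2=9+15=24
$t2=24%12=0
$t5=3-1=2
cmp $t5, 0  (cmp 2,0)
bgt loop: taken
$t2=0+15=15
$t2=15%12=3
$t5=2-1=1
cmp $t5, 0  (cmp 1,0)
bgt loop: taken
$t2=3+15=18
$t2=18%12=6
$t5=1-1=0
cmp $t5, 0  (cmp 0,0)
bgt loop: not taken
halt.
Total executed instructions: 29.

29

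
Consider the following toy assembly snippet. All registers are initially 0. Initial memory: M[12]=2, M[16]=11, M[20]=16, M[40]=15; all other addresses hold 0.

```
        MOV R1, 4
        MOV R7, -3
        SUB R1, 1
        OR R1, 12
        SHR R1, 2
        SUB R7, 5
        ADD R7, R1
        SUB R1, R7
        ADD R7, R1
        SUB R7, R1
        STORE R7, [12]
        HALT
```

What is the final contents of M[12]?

after MOV R1, 4: R1=4
after MOV R7, -3: R7=-3
after SUB R1, 1: R1=4-1=3
after OR R1, 12: R1=3|12=15
after SHR R1, 2: R1=15>>2=3
after SUB R7, 5: R7=(-3)-5=-8
after ADD R7, R1: R7=(-8)+3=-5
after SUB R1, R7: R1=3-(-5)=8
after ADD R7, R1: R7=(-5)+8=3
after SUB R7, R1: R7=3-8=-5
STORE R7, [12] → M[12]=-5
halt.

-5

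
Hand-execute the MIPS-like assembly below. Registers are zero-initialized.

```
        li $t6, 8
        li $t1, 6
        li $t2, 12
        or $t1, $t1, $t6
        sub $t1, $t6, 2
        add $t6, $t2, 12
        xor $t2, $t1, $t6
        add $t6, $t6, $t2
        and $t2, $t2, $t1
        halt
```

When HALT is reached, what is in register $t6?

54

after li $t6, 8: $t6=8
after li $t1, 6: $t1=6
after li $t2, 12: $t2=12
after or $t1, $t1, $t6: $t1=6|8=14
after sub $t1, $t6, 2: $t1=8-2=6
after add $t6, $t2, 12: $t6=12+12=24
after xor $t2, $t1, $t6: $t2=6^24=30
after add $t6, $t6, $t2: $t6=24+30=54
after and $t2, $t2, $t1: $t2=30&6=6
halt.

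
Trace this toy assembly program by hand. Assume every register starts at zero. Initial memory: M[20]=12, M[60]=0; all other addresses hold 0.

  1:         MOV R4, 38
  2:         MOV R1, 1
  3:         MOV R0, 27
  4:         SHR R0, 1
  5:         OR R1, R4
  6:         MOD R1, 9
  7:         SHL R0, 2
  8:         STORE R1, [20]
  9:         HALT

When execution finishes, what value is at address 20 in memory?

R4=38
R1=1
R0=27
R0=27>>1=13
R1=1|38=39
R1=39%9=3
R0=13<<2=52
STORE R1, [20] → M[20]=3
halt.

3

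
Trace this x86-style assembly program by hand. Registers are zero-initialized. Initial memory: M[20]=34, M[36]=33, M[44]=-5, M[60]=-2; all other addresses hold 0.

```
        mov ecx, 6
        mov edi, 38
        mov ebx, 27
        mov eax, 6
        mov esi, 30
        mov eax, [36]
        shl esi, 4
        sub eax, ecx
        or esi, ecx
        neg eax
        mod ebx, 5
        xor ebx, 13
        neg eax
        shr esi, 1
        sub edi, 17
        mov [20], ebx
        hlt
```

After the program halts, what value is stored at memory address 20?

mov ecx, 6 → ecx=6
mov edi, 38 → edi=38
mov ebx, 27 → ebx=27
mov eax, 6 → eax=6
mov esi, 30 → esi=30
mov eax, [36] → eax=M[36]=33
shl esi, 4 → esi=30<<4=480
sub eax, ecx → eax=33-6=27
or esi, ecx → esi=480|6=486
neg eax → eax=-(27)=-27
mod ebx, 5 → ebx=27%5=2
xor ebx, 13 → ebx=2^13=15
neg eax → eax=-(-27)=27
shr esi, 1 → esi=486>>1=243
sub edi, 17 → edi=38-17=21
mov [20], ebx → M[20]=15
halt.

15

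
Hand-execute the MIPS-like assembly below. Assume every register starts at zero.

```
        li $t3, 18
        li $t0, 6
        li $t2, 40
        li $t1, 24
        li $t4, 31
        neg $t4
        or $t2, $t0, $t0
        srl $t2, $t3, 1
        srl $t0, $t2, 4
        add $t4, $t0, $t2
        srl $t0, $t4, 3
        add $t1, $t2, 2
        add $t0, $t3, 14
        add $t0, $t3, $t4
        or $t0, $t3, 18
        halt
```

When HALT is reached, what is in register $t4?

li $t3, 18 → $t3=18
li $t0, 6 → $t0=6
li $t2, 40 → $t2=40
li $t1, 24 → $t1=24
li $t4, 31 → $t4=31
neg $t4 → $t4=-(31)=-31
or $t2, $t0, $t0 → $t2=6|6=6
srl $t2, $t3, 1 → $t2=18>>1=9
srl $t0, $t2, 4 → $t0=9>>4=0
add $t4, $t0, $t2 → $t4=0+9=9
srl $t0, $t4, 3 → $t0=9>>3=1
add $t1, $t2, 2 → $t1=9+2=11
add $t0, $t3, 14 → $t0=18+14=32
add $t0, $t3, $t4 → $t0=18+9=27
or $t0, $t3, 18 → $t0=18|18=18
halt.

9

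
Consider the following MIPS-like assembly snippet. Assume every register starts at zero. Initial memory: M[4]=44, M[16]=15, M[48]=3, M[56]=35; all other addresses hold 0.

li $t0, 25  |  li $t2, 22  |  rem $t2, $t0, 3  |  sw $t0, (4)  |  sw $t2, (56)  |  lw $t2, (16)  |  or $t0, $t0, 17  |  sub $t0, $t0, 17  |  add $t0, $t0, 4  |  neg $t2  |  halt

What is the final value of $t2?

-15

$t0=25
$t2=22
$t2=25%3=1
sw $t0, (4) → M[4]=25
sw $t2, (56) → M[56]=1
$t2=M[16]=15
$t0=25|17=25
$t0=25-17=8
$t0=8+4=12
$t2=-(15)=-15
halt.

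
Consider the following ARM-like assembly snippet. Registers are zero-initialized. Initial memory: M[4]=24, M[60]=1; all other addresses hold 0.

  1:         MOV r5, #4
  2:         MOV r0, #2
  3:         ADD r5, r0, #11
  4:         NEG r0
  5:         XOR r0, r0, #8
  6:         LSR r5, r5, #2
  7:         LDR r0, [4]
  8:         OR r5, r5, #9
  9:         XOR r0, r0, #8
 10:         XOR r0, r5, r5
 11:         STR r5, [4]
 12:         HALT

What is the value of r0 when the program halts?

0

after MOV r5, #4: r5=4
after MOV r0, #2: r0=2
after ADD r5, r0, #11: r5=2+11=13
after NEG r0: r0=-(2)=-2
after XOR r0, r0, #8: r0=(-2)^8=-10
after LSR r5, r5, #2: r5=13>>2=3
after LDR r0, [4]: r0=M[4]=24
after OR r5, r5, #9: r5=3|9=11
after XOR r0, r0, #8: r0=24^8=16
after XOR r0, r5, r5: r0=11^11=0
STR r5, [4] → M[4]=11
halt.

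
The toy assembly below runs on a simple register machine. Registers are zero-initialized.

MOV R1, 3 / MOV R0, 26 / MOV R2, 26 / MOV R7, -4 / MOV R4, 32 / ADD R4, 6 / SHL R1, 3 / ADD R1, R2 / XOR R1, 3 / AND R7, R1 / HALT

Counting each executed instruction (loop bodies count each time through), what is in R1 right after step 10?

after MOV R1, 3: R1=3
after MOV R0, 26: R0=26
after MOV R2, 26: R2=26
after MOV R7, -4: R7=-4
after MOV R4, 32: R4=32
after ADD R4, 6: R4=32+6=38
after SHL R1, 3: R1=3<<3=24
after ADD R1, R2: R1=24+26=50
after XOR R1, 3: R1=50^3=49
after AND R7, R1: R7=(-4)&49=48
After step 10: R1 = 49.

49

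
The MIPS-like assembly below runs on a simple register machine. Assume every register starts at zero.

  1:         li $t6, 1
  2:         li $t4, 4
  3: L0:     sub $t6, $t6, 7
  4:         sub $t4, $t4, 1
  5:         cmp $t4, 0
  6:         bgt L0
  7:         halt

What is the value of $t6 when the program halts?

after li $t6, 1: $t6=1
after li $t4, 4: $t4=4
after sub $t6, $t6, 7: $t6=1-7=-6
after sub $t4, $t4, 1: $t4=4-1=3
cmp $t4, 0  (cmp 3,0)
bgt L0: taken
after sub $t6, $t6, 7: $t6=(-6)-7=-13
after sub $t4, $t4, 1: $t4=3-1=2
cmp $t4, 0  (cmp 2,0)
bgt L0: taken
after sub $t6, $t6, 7: $t6=(-13)-7=-20
after sub $t4, $t4, 1: $t4=2-1=1
cmp $t4, 0  (cmp 1,0)
bgt L0: taken
after sub $t6, $t6, 7: $t6=(-20)-7=-27
after sub $t4, $t4, 1: $t4=1-1=0
cmp $t4, 0  (cmp 0,0)
bgt L0: not taken
halt.

-27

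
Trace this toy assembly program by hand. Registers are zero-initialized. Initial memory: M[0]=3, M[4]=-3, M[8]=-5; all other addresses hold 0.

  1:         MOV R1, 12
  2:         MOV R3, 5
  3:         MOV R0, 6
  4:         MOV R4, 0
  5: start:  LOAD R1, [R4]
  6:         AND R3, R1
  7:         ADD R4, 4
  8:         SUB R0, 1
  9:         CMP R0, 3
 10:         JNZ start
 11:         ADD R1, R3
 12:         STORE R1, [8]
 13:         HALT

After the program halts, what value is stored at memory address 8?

-4

R1=12
R3=5
R0=6
R4=0
R1=M[0]=3
R3=5&3=1
R4=0+4=4
R0=6-1=5
CMP R0, 3  (cmp 5,3)
JNZ start: taken
R1=M[4]=-3
R3=1&(-3)=1
R4=4+4=8
R0=5-1=4
CMP R0, 3  (cmp 4,3)
JNZ start: taken
R1=M[8]=-5
R3=1&(-5)=1
R4=8+4=12
R0=4-1=3
CMP R0, 3  (cmp 3,3)
JNZ start: not taken
R1=(-5)+1=-4
STORE R1, [8] → M[8]=-4
halt.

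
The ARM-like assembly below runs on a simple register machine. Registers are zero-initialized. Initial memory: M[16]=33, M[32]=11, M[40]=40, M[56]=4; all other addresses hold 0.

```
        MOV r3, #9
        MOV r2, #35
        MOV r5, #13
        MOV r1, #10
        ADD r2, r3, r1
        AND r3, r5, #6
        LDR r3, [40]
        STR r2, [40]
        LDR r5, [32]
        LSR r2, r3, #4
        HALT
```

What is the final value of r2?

2

MOV r3, #9 → r3=9
MOV r2, #35 → r2=35
MOV r5, #13 → r5=13
MOV r1, #10 → r1=10
ADD r2, r3, r1 → r2=9+10=19
AND r3, r5, #6 → r3=13&6=4
LDR r3, [40] → r3=M[40]=40
STR r2, [40] → M[40]=19
LDR r5, [32] → r5=M[32]=11
LSR r2, r3, #4 → r2=40>>4=2
halt.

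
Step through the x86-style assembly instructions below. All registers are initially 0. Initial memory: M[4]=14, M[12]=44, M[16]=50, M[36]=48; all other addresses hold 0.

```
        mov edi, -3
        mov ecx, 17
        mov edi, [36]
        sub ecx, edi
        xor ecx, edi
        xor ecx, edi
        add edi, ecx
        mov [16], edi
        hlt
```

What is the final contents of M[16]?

edi=-3
ecx=17
edi=M[36]=48
ecx=17-48=-31
ecx=(-31)^48=-47
ecx=(-47)^48=-31
edi=48+(-31)=17
mov [16], edi → M[16]=17
halt.

17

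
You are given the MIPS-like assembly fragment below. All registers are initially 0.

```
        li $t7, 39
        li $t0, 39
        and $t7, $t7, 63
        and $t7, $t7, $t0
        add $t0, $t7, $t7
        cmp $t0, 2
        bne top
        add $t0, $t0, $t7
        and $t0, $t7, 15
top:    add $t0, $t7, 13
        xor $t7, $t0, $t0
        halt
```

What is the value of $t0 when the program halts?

52

after li $t7, 39: $t7=39
after li $t0, 39: $t0=39
after and $t7, $t7, 63: $t7=39&63=39
after and $t7, $t7, $t0: $t7=39&39=39
after add $t0, $t7, $t7: $t0=39+39=78
cmp $t0, 2  (cmp 78,2)
bne top: taken
after add $t0, $t7, 13: $t0=39+13=52
after xor $t7, $t0, $t0: $t7=52^52=0
halt.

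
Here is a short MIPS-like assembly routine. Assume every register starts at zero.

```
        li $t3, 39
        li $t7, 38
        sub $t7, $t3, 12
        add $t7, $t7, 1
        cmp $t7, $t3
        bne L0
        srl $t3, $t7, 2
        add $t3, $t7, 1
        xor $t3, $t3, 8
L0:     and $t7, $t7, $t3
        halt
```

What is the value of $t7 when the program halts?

$t3=39
$t7=38
$t7=39-12=27
$t7=27+1=28
cmp $t7, $t3  (cmp 28,39)
bne L0: taken
$t7=28&39=4
halt.

4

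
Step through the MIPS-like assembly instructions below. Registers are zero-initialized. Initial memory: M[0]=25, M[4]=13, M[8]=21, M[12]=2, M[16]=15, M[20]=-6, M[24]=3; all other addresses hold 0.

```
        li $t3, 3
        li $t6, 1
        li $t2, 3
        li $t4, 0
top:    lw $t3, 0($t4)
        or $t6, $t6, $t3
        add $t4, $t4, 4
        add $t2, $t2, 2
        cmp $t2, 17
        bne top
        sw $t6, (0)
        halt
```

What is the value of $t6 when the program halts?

after li $t3, 3: $t3=3
after li $t6, 1: $t6=1
after li $t2, 3: $t2=3
after li $t4, 0: $t4=0
after lw $t3, 0($t4): $t3=M[0]=25
after or $t6, $t6, $t3: $t6=1|25=25
after add $t4, $t4, 4: $t4=0+4=4
after add $t2, $t2, 2: $t2=3+2=5
cmp $t2, 17  (cmp 5,17)
bne top: taken
after lw $t3, 0($t4): $t3=M[4]=13
after or $t6, $t6, $t3: $t6=25|13=29
after add $t4, $t4, 4: $t4=4+4=8
after add $t2, $t2, 2: $t2=5+2=7
cmp $t2, 17  (cmp 7,17)
bne top: taken
after lw $t3, 0($t4): $t3=M[8]=21
after or $t6, $t6, $t3: $t6=29|21=29
after add $t4, $t4, 4: $t4=8+4=12
after add $t2, $t2, 2: $t2=7+2=9
cmp $t2, 17  (cmp 9,17)
bne top: taken
after lw $t3, 0($t4): $t3=M[12]=2
after or $t6, $t6, $t3: $t6=29|2=31
after add $t4, $t4, 4: $t4=12+4=16
after add $t2, $t2, 2: $t2=9+2=11
cmp $t2, 17  (cmp 11,17)
bne top: taken
after lw $t3, 0($t4): $t3=M[16]=15
after or $t6, $t6, $t3: $t6=31|15=31
after add $t4, $t4, 4: $t4=16+4=20
after add $t2, $t2, 2: $t2=11+2=13
cmp $t2, 17  (cmp 13,17)
bne top: taken
after lw $t3, 0($t4): $t3=M[20]=-6
after or $t6, $t6, $t3: $t6=31|(-6)=-1
after add $t4, $t4, 4: $t4=20+4=24
after add $t2, $t2, 2: $t2=13+2=15
cmp $t2, 17  (cmp 15,17)
bne top: taken
after lw $t3, 0($t4): $t3=M[24]=3
after or $t6, $t6, $t3: $t6=(-1)|3=-1
after add $t4, $t4, 4: $t4=24+4=28
after add $t2, $t2, 2: $t2=15+2=17
cmp $t2, 17  (cmp 17,17)
bne top: not taken
sw $t6, (0) → M[0]=-1
halt.

-1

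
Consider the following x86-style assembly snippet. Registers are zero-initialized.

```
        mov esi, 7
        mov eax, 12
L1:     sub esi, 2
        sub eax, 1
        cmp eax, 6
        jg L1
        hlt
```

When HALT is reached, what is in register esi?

-5

after mov esi, 7: esi=7
after mov eax, 12: eax=12
after sub esi, 2: esi=7-2=5
after sub eax, 1: eax=12-1=11
cmp eax, 6  (cmp 11,6)
jg L1: taken
after sub esi, 2: esi=5-2=3
after sub eax, 1: eax=11-1=10
cmp eax, 6  (cmp 10,6)
jg L1: taken
after sub esi, 2: esi=3-2=1
after sub eax, 1: eax=10-1=9
cmp eax, 6  (cmp 9,6)
jg L1: taken
after sub esi, 2: esi=1-2=-1
after sub eax, 1: eax=9-1=8
cmp eax, 6  (cmp 8,6)
jg L1: taken
after sub esi, 2: esi=(-1)-2=-3
after sub eax, 1: eax=8-1=7
cmp eax, 6  (cmp 7,6)
jg L1: taken
after sub esi, 2: esi=(-3)-2=-5
after sub eax, 1: eax=7-1=6
cmp eax, 6  (cmp 6,6)
jg L1: not taken
halt.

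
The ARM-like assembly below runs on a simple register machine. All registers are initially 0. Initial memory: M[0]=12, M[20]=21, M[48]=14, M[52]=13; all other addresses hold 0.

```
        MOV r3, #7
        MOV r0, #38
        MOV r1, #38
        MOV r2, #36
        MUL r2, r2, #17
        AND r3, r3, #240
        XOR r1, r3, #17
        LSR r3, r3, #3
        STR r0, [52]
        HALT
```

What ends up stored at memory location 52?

after MOV r3, #7: r3=7
after MOV r0, #38: r0=38
after MOV r1, #38: r1=38
after MOV r2, #36: r2=36
after MUL r2, r2, #17: r2=36*17=612
after AND r3, r3, #240: r3=7&240=0
after XOR r1, r3, #17: r1=0^17=17
after LSR r3, r3, #3: r3=0>>3=0
STR r0, [52] → M[52]=38
halt.

38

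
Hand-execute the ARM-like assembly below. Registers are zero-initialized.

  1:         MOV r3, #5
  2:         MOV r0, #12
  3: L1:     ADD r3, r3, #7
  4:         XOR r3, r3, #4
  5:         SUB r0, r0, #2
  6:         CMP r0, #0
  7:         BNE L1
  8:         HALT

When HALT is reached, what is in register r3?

MOV r3, #5 → r3=5
MOV r0, #12 → r0=12
ADD r3, r3, #7 → r3=5+7=12
XOR r3, r3, #4 → r3=12^4=8
SUB r0, r0, #2 → r0=12-2=10
CMP r0, #0  (cmp 10,0)
BNE L1: taken
ADD r3, r3, #7 → r3=8+7=15
XOR r3, r3, #4 → r3=15^4=11
SUB r0, r0, #2 → r0=10-2=8
CMP r0, #0  (cmp 8,0)
BNE L1: taken
ADD r3, r3, #7 → r3=11+7=18
XOR r3, r3, #4 → r3=18^4=22
SUB r0, r0, #2 → r0=8-2=6
CMP r0, #0  (cmp 6,0)
BNE L1: taken
ADD r3, r3, #7 → r3=22+7=29
XOR r3, r3, #4 → r3=29^4=25
SUB r0, r0, #2 → r0=6-2=4
CMP r0, #0  (cmp 4,0)
BNE L1: taken
ADD r3, r3, #7 → r3=25+7=32
XOR r3, r3, #4 → r3=32^4=36
SUB r0, r0, #2 → r0=4-2=2
CMP r0, #0  (cmp 2,0)
BNE L1: taken
ADD r3, r3, #7 → r3=36+7=43
XOR r3, r3, #4 → r3=43^4=47
SUB r0, r0, #2 → r0=2-2=0
CMP r0, #0  (cmp 0,0)
BNE L1: not taken
halt.

47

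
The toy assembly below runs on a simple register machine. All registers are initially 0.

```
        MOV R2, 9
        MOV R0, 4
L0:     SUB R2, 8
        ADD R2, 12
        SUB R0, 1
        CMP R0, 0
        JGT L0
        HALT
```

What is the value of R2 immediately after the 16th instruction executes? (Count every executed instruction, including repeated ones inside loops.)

21

R2=9
R0=4
R2=9-8=1
R2=1+12=13
R0=4-1=3
CMP R0, 0  (cmp 3,0)
JGT L0: taken
R2=13-8=5
R2=5+12=17
R0=3-1=2
CMP R0, 0  (cmp 2,0)
JGT L0: taken
R2=17-8=9
R2=9+12=21
R0=2-1=1
CMP R0, 0  (cmp 1,0)
After step 16: R2 = 21.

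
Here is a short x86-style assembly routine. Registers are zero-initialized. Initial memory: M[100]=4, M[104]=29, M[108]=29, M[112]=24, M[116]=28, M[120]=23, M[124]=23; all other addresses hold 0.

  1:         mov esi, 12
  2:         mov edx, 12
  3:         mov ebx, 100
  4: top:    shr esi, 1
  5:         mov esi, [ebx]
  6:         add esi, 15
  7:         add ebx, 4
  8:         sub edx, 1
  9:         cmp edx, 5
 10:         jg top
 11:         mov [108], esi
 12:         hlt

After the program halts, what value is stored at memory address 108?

mov esi, 12 → esi=12
mov edx, 12 → edx=12
mov ebx, 100 → ebx=100
shr esi, 1 → esi=12>>1=6
mov esi, [ebx] → esi=M[100]=4
add esi, 15 → esi=4+15=19
add ebx, 4 → ebx=100+4=104
sub edx, 1 → edx=12-1=11
cmp edx, 5  (cmp 11,5)
jg top: taken
shr esi, 1 → esi=19>>1=9
mov esi, [ebx] → esi=M[104]=29
add esi, 15 → esi=29+15=44
add ebx, 4 → ebx=104+4=108
sub edx, 1 → edx=11-1=10
cmp edx, 5  (cmp 10,5)
jg top: taken
shr esi, 1 → esi=44>>1=22
mov esi, [ebx] → esi=M[108]=29
add esi, 15 → esi=29+15=44
add ebx, 4 → ebx=108+4=112
sub edx, 1 → edx=10-1=9
cmp edx, 5  (cmp 9,5)
jg top: taken
shr esi, 1 → esi=44>>1=22
mov esi, [ebx] → esi=M[112]=24
add esi, 15 → esi=24+15=39
add ebx, 4 → ebx=112+4=116
sub edx, 1 → edx=9-1=8
cmp edx, 5  (cmp 8,5)
jg top: taken
shr esi, 1 → esi=39>>1=19
mov esi, [ebx] → esi=M[116]=28
add esi, 15 → esi=28+15=43
add ebx, 4 → ebx=116+4=120
sub edx, 1 → edx=8-1=7
cmp edx, 5  (cmp 7,5)
jg top: taken
shr esi, 1 → esi=43>>1=21
mov esi, [ebx] → esi=M[120]=23
add esi, 15 → esi=23+15=38
add ebx, 4 → ebx=120+4=124
sub edx, 1 → edx=7-1=6
cmp edx, 5  (cmp 6,5)
jg top: taken
shr esi, 1 → esi=38>>1=19
mov esi, [ebx] → esi=M[124]=23
add esi, 15 → esi=23+15=38
add ebx, 4 → ebx=124+4=128
sub edx, 1 → edx=6-1=5
cmp edx, 5  (cmp 5,5)
jg top: not taken
mov [108], esi → M[108]=38
halt.

38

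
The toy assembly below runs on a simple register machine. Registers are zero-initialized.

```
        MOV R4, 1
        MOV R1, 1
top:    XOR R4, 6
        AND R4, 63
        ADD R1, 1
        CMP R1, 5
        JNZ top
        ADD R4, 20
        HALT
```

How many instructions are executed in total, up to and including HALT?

24

MOV R4, 1 → R4=1
MOV R1, 1 → R1=1
XOR R4, 6 → R4=1^6=7
AND R4, 63 → R4=7&63=7
ADD R1, 1 → R1=1+1=2
CMP R1, 5  (cmp 2,5)
JNZ top: taken
XOR R4, 6 → R4=7^6=1
AND R4, 63 → R4=1&63=1
ADD R1, 1 → R1=2+1=3
CMP R1, 5  (cmp 3,5)
JNZ top: taken
XOR R4, 6 → R4=1^6=7
AND R4, 63 → R4=7&63=7
ADD R1, 1 → R1=3+1=4
CMP R1, 5  (cmp 4,5)
JNZ top: taken
XOR R4, 6 → R4=7^6=1
AND R4, 63 → R4=1&63=1
ADD R1, 1 → R1=4+1=5
CMP R1, 5  (cmp 5,5)
JNZ top: not taken
ADD R4, 20 → R4=1+20=21
halt.
Total executed instructions: 24.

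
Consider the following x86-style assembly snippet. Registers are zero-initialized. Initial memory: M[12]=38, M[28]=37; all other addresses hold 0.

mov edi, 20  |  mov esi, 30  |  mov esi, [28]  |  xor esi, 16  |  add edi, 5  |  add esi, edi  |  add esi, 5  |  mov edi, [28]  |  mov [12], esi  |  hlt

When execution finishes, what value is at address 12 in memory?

edi=20
esi=30
esi=M[28]=37
esi=37^16=53
edi=20+5=25
esi=53+25=78
esi=78+5=83
edi=M[28]=37
mov [12], esi → M[12]=83
halt.

83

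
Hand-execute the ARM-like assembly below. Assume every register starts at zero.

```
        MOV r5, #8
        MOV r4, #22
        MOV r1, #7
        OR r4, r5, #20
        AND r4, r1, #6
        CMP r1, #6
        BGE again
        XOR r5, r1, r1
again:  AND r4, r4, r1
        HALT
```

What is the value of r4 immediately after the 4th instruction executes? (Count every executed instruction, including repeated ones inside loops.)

28

after MOV r5, #8: r5=8
after MOV r4, #22: r4=22
after MOV r1, #7: r1=7
after OR r4, r5, #20: r4=8|20=28
After step 4: r4 = 28.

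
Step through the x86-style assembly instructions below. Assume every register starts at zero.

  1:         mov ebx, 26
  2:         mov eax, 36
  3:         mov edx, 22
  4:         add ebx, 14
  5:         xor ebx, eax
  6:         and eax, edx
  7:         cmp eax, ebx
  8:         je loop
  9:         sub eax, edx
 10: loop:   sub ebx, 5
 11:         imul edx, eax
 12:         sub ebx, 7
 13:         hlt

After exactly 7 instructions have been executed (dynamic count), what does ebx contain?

12

after mov ebx, 26: ebx=26
after mov eax, 36: eax=36
after mov edx, 22: edx=22
after add ebx, 14: ebx=26+14=40
after xor ebx, eax: ebx=40^36=12
after and eax, edx: eax=36&22=4
cmp eax, ebx  (cmp 4,12)
After step 7: ebx = 12.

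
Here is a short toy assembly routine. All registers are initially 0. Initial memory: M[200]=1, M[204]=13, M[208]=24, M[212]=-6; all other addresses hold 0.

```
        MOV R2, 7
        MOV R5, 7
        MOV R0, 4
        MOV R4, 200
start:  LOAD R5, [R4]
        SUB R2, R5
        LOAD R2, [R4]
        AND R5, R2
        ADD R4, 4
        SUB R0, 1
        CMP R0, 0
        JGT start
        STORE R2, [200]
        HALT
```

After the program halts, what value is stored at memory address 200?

after MOV R2, 7: R2=7
after MOV R5, 7: R5=7
after MOV R0, 4: R0=4
after MOV R4, 200: R4=200
after LOAD R5, [R4]: R5=M[200]=1
after SUB R2, R5: R2=7-1=6
after LOAD R2, [R4]: R2=M[200]=1
after AND R5, R2: R5=1&1=1
after ADD R4, 4: R4=200+4=204
after SUB R0, 1: R0=4-1=3
CMP R0, 0  (cmp 3,0)
JGT start: taken
after LOAD R5, [R4]: R5=M[204]=13
after SUB R2, R5: R2=1-13=-12
after LOAD R2, [R4]: R2=M[204]=13
after AND R5, R2: R5=13&13=13
after ADD R4, 4: R4=204+4=208
after SUB R0, 1: R0=3-1=2
CMP R0, 0  (cmp 2,0)
JGT start: taken
after LOAD R5, [R4]: R5=M[208]=24
after SUB R2, R5: R2=13-24=-11
after LOAD R2, [R4]: R2=M[208]=24
after AND R5, R2: R5=24&24=24
after ADD R4, 4: R4=208+4=212
after SUB R0, 1: R0=2-1=1
CMP R0, 0  (cmp 1,0)
JGT start: taken
after LOAD R5, [R4]: R5=M[212]=-6
after SUB R2, R5: R2=24-(-6)=30
after LOAD R2, [R4]: R2=M[212]=-6
after AND R5, R2: R5=(-6)&(-6)=-6
after ADD R4, 4: R4=212+4=216
after SUB R0, 1: R0=1-1=0
CMP R0, 0  (cmp 0,0)
JGT start: not taken
STORE R2, [200] → M[200]=-6
halt.

-6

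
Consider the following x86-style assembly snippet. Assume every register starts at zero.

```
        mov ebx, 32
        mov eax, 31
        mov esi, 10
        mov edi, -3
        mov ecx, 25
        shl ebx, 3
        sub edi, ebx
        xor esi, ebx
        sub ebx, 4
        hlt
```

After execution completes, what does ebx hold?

252

after mov ebx, 32: ebx=32
after mov eax, 31: eax=31
after mov esi, 10: esi=10
after mov edi, -3: edi=-3
after mov ecx, 25: ecx=25
after shl ebx, 3: ebx=32<<3=256
after sub edi, ebx: edi=(-3)-256=-259
after xor esi, ebx: esi=10^256=266
after sub ebx, 4: ebx=256-4=252
halt.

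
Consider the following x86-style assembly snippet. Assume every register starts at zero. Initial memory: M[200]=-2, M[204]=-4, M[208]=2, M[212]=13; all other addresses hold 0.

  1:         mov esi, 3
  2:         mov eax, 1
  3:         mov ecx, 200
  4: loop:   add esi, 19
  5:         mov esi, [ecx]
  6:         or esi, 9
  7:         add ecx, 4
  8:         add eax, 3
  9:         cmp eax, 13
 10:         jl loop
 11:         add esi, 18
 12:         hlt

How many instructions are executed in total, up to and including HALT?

mov esi, 3 → esi=3
mov eax, 1 → eax=1
mov ecx, 200 → ecx=200
add esi, 19 → esi=3+19=22
mov esi, [ecx] → esi=M[200]=-2
or esi, 9 → esi=(-2)|9=-1
add ecx, 4 → ecx=200+4=204
add eax, 3 → eax=1+3=4
cmp eax, 13  (cmp 4,13)
jl loop: taken
add esi, 19 → esi=(-1)+19=18
mov esi, [ecx] → esi=M[204]=-4
or esi, 9 → esi=(-4)|9=-3
add ecx, 4 → ecx=204+4=208
add eax, 3 → eax=4+3=7
cmp eax, 13  (cmp 7,13)
jl loop: taken
add esi, 19 → esi=(-3)+19=16
mov esi, [ecx] → esi=M[208]=2
or esi, 9 → esi=2|9=11
add ecx, 4 → ecx=208+4=212
add eax, 3 → eax=7+3=10
cmp eax, 13  (cmp 10,13)
jl loop: taken
add esi, 19 → esi=11+19=30
mov esi, [ecx] → esi=M[212]=13
or esi, 9 → esi=13|9=13
add ecx, 4 → ecx=212+4=216
add eax, 3 → eax=10+3=13
cmp eax, 13  (cmp 13,13)
jl loop: not taken
add esi, 18 → esi=13+18=31
halt.
Total executed instructions: 33.

33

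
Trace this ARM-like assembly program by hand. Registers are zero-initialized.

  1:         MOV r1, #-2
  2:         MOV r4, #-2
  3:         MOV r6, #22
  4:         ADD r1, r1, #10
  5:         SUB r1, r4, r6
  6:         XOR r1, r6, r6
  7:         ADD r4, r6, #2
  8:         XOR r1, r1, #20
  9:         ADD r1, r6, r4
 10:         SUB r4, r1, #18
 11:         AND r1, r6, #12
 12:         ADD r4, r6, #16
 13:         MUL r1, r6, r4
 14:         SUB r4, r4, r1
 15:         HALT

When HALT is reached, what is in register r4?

-798

r1=-2
r4=-2
r6=22
r1=(-2)+10=8
r1=(-2)-22=-24
r1=22^22=0
r4=22+2=24
r1=0^20=20
r1=22+24=46
r4=46-18=28
r1=22&12=4
r4=22+16=38
r1=22*38=836
r4=38-836=-798
halt.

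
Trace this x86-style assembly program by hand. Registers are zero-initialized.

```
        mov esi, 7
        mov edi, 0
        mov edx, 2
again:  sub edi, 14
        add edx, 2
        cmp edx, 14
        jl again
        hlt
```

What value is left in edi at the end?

-84

after mov esi, 7: esi=7
after mov edi, 0: edi=0
after mov edx, 2: edx=2
after sub edi, 14: edi=0-14=-14
after add edx, 2: edx=2+2=4
cmp edx, 14  (cmp 4,14)
jl again: taken
after sub edi, 14: edi=(-14)-14=-28
after add edx, 2: edx=4+2=6
cmp edx, 14  (cmp 6,14)
jl again: taken
after sub edi, 14: edi=(-28)-14=-42
after add edx, 2: edx=6+2=8
cmp edx, 14  (cmp 8,14)
jl again: taken
after sub edi, 14: edi=(-42)-14=-56
after add edx, 2: edx=8+2=10
cmp edx, 14  (cmp 10,14)
jl again: taken
after sub edi, 14: edi=(-56)-14=-70
after add edx, 2: edx=10+2=12
cmp edx, 14  (cmp 12,14)
jl again: taken
after sub edi, 14: edi=(-70)-14=-84
after add edx, 2: edx=12+2=14
cmp edx, 14  (cmp 14,14)
jl again: not taken
halt.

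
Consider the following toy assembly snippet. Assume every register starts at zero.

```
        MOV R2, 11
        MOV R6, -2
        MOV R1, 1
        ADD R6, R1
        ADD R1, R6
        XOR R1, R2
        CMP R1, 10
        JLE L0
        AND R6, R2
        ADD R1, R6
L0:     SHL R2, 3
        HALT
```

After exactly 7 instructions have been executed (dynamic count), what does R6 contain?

R2=11
R6=-2
R1=1
R6=(-2)+1=-1
R1=1+(-1)=0
R1=0^11=11
CMP R1, 10  (cmp 11,10)
After step 7: R6 = -1.

-1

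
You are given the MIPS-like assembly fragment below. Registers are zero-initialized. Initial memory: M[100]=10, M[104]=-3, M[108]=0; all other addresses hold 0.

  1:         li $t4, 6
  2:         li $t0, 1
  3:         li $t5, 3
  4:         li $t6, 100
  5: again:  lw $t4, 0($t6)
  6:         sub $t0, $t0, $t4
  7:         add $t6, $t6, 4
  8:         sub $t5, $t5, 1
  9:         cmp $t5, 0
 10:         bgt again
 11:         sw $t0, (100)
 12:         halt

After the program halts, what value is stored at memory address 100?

li $t4, 6 → $t4=6
li $t0, 1 → $t0=1
li $t5, 3 → $t5=3
li $t6, 100 → $t6=100
lw $t4, 0($t6) → $t4=M[100]=10
sub $t0, $t0, $t4 → $t0=1-10=-9
add $t6, $t6, 4 → $t6=100+4=104
sub $t5, $t5, 1 → $t5=3-1=2
cmp $t5, 0  (cmp 2,0)
bgt again: taken
lw $t4, 0($t6) → $t4=M[104]=-3
sub $t0, $t0, $t4 → $t0=(-9)-(-3)=-6
add $t6, $t6, 4 → $t6=104+4=108
sub $t5, $t5, 1 → $t5=2-1=1
cmp $t5, 0  (cmp 1,0)
bgt again: taken
lw $t4, 0($t6) → $t4=M[108]=0
sub $t0, $t0, $t4 → $t0=(-6)-0=-6
add $t6, $t6, 4 → $t6=108+4=112
sub $t5, $t5, 1 → $t5=1-1=0
cmp $t5, 0  (cmp 0,0)
bgt again: not taken
sw $t0, (100) → M[100]=-6
halt.

-6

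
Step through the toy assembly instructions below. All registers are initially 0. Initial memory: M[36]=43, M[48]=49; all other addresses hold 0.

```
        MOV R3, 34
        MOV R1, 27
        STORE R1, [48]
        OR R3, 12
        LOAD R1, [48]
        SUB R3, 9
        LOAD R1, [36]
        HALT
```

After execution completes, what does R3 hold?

R3=34
R1=27
STORE R1, [48] → M[48]=27
R3=34|12=46
R1=M[48]=27
R3=46-9=37
R1=M[36]=43
halt.

37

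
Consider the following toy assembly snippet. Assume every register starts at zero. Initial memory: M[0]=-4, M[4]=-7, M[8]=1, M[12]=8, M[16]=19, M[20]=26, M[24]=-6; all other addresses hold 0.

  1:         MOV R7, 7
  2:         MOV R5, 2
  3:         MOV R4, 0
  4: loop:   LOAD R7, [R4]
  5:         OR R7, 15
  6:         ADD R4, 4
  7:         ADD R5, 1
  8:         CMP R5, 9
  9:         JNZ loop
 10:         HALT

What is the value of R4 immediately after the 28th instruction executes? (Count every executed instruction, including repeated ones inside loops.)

after MOV R7, 7: R7=7
after MOV R5, 2: R5=2
after MOV R4, 0: R4=0
after LOAD R7, [R4]: R7=M[0]=-4
after OR R7, 15: R7=(-4)|15=-1
after ADD R4, 4: R4=0+4=4
after ADD R5, 1: R5=2+1=3
CMP R5, 9  (cmp 3,9)
JNZ loop: taken
after LOAD R7, [R4]: R7=M[4]=-7
after OR R7, 15: R7=(-7)|15=-1
after ADD R4, 4: R4=4+4=8
after ADD R5, 1: R5=3+1=4
CMP R5, 9  (cmp 4,9)
JNZ loop: taken
after LOAD R7, [R4]: R7=M[8]=1
after OR R7, 15: R7=1|15=15
after ADD R4, 4: R4=8+4=12
after ADD R5, 1: R5=4+1=5
CMP R5, 9  (cmp 5,9)
JNZ loop: taken
after LOAD R7, [R4]: R7=M[12]=8
after OR R7, 15: R7=8|15=15
after ADD R4, 4: R4=12+4=16
after ADD R5, 1: R5=5+1=6
CMP R5, 9  (cmp 6,9)
JNZ loop: taken
after LOAD R7, [R4]: R7=M[16]=19
After step 28: R4 = 16.

16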